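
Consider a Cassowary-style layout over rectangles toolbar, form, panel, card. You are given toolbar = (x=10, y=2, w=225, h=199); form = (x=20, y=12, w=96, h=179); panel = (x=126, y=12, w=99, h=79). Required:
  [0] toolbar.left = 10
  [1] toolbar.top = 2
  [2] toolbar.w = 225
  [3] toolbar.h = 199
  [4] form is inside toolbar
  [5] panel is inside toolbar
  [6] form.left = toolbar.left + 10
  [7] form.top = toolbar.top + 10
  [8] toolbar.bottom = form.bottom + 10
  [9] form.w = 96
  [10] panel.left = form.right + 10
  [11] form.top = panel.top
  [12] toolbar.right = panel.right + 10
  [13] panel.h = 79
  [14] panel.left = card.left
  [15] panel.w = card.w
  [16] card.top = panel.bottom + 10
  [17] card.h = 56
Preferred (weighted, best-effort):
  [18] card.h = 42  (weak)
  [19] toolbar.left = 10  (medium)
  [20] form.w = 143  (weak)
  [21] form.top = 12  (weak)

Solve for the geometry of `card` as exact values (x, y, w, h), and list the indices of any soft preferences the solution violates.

1. card.x = 126  [panel.left = card.left]
2. card.w = 99  [panel.w = card.w]
3. card.y = 101  [card.top = panel.bottom + 10]
4. card.h = 56  [card.h = 56]

card = (x=126, y=101, w=99, h=56)
violated soft preferences: 18, 20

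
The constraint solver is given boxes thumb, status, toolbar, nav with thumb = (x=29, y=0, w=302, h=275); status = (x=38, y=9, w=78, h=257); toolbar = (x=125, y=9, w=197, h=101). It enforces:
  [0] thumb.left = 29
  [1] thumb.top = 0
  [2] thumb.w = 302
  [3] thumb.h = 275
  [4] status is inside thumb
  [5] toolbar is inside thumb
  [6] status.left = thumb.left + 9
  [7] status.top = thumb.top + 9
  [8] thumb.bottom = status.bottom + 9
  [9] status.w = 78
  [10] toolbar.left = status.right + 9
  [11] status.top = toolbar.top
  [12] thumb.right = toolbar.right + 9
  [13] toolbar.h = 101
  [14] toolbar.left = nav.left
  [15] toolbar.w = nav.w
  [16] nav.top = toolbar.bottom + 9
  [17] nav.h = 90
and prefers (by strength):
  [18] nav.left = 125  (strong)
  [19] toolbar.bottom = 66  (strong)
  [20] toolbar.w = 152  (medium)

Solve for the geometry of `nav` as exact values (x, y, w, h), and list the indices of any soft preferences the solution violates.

1. nav.x = 125  [toolbar.left = nav.left]
2. nav.w = 197  [toolbar.w = nav.w]
3. nav.y = 119  [nav.top = toolbar.bottom + 9]
4. nav.h = 90  [nav.h = 90]

nav = (x=125, y=119, w=197, h=90)
violated soft preferences: 19, 20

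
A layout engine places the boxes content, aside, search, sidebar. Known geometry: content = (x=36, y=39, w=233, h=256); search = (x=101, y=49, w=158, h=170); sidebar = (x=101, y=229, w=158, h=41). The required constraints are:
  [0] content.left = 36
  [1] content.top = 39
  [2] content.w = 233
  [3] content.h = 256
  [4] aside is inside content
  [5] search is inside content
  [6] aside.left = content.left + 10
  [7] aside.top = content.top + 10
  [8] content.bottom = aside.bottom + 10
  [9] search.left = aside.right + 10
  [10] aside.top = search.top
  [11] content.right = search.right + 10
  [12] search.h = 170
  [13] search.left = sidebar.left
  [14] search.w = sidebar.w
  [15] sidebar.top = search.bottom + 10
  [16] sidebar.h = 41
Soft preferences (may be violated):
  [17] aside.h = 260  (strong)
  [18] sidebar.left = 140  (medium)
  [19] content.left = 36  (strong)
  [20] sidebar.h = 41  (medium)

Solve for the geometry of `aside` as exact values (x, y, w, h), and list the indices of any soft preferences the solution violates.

aside = (x=46, y=49, w=45, h=236)
violated soft preferences: 17, 18

1. aside.x = 46  [aside.left = content.left + 10]
2. aside.y = 49  [aside.top = content.top + 10]
3. aside.h = 236  [content.bottom = aside.bottom + 10]
4. aside.w = 45  [search.left = aside.right + 10]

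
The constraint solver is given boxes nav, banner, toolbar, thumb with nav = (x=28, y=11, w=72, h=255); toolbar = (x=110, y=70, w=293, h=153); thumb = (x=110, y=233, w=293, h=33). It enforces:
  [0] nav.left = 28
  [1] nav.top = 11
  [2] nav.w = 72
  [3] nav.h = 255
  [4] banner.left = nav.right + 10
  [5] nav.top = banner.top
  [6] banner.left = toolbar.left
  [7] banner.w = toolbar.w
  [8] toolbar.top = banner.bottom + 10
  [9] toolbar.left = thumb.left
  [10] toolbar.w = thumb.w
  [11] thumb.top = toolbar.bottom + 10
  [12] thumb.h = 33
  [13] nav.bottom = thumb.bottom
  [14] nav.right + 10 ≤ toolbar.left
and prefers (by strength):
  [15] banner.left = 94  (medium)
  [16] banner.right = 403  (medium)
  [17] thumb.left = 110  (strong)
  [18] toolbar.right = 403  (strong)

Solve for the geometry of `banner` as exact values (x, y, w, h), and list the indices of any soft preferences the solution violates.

1. banner.x = 110  [banner.left = nav.right + 10]
2. banner.y = 11  [nav.top = banner.top]
3. banner.w = 293  [banner.w = toolbar.w]
4. banner.h = 49  [toolbar.top = banner.bottom + 10]

banner = (x=110, y=11, w=293, h=49)
violated soft preferences: 15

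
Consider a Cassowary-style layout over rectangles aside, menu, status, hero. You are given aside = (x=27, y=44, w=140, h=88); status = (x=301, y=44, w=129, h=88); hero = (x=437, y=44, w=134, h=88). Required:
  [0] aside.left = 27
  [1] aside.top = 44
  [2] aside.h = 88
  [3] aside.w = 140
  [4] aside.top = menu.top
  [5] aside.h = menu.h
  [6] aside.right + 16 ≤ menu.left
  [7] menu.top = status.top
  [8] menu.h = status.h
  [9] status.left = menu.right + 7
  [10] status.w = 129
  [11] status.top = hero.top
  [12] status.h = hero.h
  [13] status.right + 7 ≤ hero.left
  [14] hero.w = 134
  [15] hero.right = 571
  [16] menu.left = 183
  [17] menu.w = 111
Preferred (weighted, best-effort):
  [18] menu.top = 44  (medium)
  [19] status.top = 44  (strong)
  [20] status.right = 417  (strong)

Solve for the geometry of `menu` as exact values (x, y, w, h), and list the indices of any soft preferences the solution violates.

1. menu.y = 44  [aside.top = menu.top]
2. menu.h = 88  [aside.h = menu.h]
3. menu.x = 183  [menu.left = 183]
4. menu.w = 111  [menu.w = 111]

menu = (x=183, y=44, w=111, h=88)
violated soft preferences: 20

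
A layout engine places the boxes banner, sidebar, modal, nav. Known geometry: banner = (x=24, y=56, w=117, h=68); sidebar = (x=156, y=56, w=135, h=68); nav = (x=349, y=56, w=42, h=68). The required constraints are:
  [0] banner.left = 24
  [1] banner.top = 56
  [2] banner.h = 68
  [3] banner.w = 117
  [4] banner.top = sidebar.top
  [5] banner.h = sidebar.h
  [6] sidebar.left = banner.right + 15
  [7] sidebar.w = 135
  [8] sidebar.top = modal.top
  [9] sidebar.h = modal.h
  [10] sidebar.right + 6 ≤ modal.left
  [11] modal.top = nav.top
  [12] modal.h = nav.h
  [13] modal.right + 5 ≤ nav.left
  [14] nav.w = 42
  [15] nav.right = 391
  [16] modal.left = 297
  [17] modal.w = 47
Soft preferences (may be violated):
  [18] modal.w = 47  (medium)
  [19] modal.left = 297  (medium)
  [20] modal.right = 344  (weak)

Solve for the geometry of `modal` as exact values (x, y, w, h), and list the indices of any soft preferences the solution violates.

1. modal.y = 56  [sidebar.top = modal.top]
2. modal.h = 68  [sidebar.h = modal.h]
3. modal.x = 297  [modal.left = 297]
4. modal.w = 47  [modal.w = 47]

modal = (x=297, y=56, w=47, h=68)
violated soft preferences: none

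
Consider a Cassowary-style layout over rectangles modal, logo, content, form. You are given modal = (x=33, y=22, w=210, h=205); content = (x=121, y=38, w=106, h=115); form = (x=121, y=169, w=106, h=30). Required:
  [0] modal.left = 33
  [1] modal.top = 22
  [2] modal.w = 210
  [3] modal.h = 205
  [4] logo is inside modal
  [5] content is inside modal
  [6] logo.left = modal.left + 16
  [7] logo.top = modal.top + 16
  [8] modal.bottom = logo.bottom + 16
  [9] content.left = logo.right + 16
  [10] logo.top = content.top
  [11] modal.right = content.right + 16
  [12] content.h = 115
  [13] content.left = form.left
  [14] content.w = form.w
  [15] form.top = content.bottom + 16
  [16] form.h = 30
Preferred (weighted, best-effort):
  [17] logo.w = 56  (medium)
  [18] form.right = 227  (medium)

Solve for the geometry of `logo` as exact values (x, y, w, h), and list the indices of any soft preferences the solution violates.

logo = (x=49, y=38, w=56, h=173)
violated soft preferences: none

1. logo.x = 49  [logo.left = modal.left + 16]
2. logo.y = 38  [logo.top = modal.top + 16]
3. logo.h = 173  [modal.bottom = logo.bottom + 16]
4. logo.w = 56  [content.left = logo.right + 16]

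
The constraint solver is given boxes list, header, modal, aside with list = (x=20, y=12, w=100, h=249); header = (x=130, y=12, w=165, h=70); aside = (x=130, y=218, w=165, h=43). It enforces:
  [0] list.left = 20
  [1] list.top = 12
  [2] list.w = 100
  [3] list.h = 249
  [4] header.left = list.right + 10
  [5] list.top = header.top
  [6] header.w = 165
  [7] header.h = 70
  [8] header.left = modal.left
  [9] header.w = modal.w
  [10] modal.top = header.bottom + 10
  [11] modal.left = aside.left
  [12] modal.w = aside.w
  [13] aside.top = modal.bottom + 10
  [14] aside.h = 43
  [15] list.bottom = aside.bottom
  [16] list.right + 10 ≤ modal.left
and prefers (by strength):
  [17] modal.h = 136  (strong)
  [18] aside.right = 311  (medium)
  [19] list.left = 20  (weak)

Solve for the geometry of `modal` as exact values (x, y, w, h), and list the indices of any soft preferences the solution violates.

modal = (x=130, y=92, w=165, h=116)
violated soft preferences: 17, 18

1. modal.x = 130  [header.left = modal.left]
2. modal.w = 165  [header.w = modal.w]
3. modal.y = 92  [modal.top = header.bottom + 10]
4. modal.h = 116  [aside.top = modal.bottom + 10]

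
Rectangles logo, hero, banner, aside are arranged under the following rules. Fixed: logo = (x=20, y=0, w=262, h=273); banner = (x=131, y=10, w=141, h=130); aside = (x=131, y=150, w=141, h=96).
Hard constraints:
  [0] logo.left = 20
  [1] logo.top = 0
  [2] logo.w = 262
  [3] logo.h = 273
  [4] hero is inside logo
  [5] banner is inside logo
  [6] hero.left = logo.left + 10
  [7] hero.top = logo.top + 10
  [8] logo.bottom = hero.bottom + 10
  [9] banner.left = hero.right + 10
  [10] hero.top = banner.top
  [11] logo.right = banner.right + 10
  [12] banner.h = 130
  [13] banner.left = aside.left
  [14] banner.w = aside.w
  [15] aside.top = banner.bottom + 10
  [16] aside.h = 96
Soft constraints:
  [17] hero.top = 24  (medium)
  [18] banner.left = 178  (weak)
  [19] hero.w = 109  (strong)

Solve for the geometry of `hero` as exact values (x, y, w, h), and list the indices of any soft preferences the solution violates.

hero = (x=30, y=10, w=91, h=253)
violated soft preferences: 17, 18, 19

1. hero.x = 30  [hero.left = logo.left + 10]
2. hero.y = 10  [hero.top = logo.top + 10]
3. hero.h = 253  [logo.bottom = hero.bottom + 10]
4. hero.w = 91  [banner.left = hero.right + 10]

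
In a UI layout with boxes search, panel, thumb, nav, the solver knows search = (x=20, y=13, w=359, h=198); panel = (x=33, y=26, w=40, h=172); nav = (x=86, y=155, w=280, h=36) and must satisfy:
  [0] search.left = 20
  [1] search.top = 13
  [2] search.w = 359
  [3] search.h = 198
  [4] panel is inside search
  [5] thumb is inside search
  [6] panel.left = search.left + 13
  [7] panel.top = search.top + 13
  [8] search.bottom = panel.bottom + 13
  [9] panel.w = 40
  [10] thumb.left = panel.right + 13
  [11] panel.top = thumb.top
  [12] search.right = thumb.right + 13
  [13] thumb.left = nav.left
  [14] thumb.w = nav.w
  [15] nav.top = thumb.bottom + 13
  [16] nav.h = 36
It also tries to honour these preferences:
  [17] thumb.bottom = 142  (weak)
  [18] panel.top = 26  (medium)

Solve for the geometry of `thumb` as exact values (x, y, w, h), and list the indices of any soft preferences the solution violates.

1. thumb.x = 86  [thumb.left = panel.right + 13]
2. thumb.y = 26  [panel.top = thumb.top]
3. thumb.w = 280  [search.right = thumb.right + 13]
4. thumb.h = 116  [nav.top = thumb.bottom + 13]

thumb = (x=86, y=26, w=280, h=116)
violated soft preferences: none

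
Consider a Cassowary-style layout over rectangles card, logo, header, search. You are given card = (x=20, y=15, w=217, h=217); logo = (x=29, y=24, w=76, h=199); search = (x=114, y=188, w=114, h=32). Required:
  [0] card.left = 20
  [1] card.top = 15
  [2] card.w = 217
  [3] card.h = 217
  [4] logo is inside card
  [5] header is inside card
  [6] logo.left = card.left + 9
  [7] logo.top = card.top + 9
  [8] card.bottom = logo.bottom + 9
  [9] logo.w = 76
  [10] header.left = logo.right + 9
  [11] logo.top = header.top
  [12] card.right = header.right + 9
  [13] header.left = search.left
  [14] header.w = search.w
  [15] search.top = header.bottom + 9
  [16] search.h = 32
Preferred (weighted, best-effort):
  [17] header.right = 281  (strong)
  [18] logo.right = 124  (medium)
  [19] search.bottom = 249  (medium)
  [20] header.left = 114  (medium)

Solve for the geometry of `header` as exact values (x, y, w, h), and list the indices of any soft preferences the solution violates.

1. header.x = 114  [header.left = logo.right + 9]
2. header.y = 24  [logo.top = header.top]
3. header.w = 114  [card.right = header.right + 9]
4. header.h = 155  [search.top = header.bottom + 9]

header = (x=114, y=24, w=114, h=155)
violated soft preferences: 17, 18, 19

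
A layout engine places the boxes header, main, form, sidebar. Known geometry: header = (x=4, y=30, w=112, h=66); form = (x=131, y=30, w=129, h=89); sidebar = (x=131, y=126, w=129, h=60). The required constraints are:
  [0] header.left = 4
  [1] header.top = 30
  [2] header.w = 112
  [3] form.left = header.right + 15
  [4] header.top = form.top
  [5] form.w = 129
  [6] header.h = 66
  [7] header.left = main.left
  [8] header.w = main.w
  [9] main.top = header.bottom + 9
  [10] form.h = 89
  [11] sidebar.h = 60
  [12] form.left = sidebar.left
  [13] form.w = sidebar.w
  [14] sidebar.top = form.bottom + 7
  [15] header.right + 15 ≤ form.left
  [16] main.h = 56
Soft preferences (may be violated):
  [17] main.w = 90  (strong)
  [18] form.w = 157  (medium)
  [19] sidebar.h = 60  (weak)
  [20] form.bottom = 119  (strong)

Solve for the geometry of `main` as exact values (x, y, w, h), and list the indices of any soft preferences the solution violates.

1. main.x = 4  [header.left = main.left]
2. main.w = 112  [header.w = main.w]
3. main.y = 105  [main.top = header.bottom + 9]
4. main.h = 56  [main.h = 56]

main = (x=4, y=105, w=112, h=56)
violated soft preferences: 17, 18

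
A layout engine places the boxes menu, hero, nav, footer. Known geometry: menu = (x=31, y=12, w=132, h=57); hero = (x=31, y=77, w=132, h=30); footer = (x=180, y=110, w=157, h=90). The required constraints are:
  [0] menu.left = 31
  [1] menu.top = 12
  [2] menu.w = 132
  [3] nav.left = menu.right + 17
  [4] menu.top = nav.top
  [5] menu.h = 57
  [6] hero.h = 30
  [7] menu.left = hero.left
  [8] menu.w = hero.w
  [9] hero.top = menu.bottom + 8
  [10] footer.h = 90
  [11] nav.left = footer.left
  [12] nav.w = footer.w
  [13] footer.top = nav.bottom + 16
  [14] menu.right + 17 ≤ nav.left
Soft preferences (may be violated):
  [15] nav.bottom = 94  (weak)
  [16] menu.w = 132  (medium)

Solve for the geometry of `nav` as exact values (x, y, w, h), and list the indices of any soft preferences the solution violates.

1. nav.x = 180  [nav.left = menu.right + 17]
2. nav.y = 12  [menu.top = nav.top]
3. nav.w = 157  [nav.w = footer.w]
4. nav.h = 82  [footer.top = nav.bottom + 16]

nav = (x=180, y=12, w=157, h=82)
violated soft preferences: none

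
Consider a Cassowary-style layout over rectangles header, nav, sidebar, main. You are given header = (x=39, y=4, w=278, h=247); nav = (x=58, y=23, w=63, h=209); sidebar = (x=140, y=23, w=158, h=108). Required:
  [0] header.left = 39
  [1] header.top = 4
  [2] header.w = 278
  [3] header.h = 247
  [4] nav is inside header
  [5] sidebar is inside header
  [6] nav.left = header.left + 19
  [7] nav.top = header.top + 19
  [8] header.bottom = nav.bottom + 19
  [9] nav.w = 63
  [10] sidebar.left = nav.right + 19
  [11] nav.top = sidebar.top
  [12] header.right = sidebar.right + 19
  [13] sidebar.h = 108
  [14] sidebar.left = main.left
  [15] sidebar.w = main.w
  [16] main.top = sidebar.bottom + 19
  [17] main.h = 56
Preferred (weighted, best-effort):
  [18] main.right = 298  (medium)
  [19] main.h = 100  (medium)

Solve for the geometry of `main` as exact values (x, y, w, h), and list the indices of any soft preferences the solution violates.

main = (x=140, y=150, w=158, h=56)
violated soft preferences: 19

1. main.x = 140  [sidebar.left = main.left]
2. main.w = 158  [sidebar.w = main.w]
3. main.y = 150  [main.top = sidebar.bottom + 19]
4. main.h = 56  [main.h = 56]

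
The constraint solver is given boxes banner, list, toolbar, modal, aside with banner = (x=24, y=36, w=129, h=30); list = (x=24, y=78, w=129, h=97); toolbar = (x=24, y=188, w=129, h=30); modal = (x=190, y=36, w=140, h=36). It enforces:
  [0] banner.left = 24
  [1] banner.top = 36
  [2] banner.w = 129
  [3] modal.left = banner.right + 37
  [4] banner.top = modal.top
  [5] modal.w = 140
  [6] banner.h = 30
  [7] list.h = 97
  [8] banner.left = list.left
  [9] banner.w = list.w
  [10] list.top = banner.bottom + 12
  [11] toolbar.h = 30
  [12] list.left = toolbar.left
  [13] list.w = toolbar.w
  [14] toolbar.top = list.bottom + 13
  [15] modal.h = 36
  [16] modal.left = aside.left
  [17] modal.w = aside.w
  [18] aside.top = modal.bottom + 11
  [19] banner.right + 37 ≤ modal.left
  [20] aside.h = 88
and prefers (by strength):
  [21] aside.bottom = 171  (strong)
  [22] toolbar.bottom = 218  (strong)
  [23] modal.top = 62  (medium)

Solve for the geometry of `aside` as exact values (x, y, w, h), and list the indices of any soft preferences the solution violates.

aside = (x=190, y=83, w=140, h=88)
violated soft preferences: 23

1. aside.x = 190  [modal.left = aside.left]
2. aside.w = 140  [modal.w = aside.w]
3. aside.y = 83  [aside.top = modal.bottom + 11]
4. aside.h = 88  [aside.h = 88]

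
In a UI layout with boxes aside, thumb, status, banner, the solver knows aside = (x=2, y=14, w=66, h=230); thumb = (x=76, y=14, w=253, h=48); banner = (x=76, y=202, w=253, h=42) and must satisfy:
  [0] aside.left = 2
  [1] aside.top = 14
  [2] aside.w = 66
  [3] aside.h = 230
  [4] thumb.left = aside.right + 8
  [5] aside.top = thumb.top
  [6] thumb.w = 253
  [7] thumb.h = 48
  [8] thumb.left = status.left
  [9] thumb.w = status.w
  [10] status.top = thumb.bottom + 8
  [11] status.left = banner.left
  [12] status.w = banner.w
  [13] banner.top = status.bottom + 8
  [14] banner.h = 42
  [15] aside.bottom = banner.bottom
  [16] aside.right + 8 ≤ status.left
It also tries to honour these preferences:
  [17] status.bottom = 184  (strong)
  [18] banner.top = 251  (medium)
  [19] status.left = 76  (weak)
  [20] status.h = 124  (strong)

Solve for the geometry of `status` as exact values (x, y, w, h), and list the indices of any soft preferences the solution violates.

status = (x=76, y=70, w=253, h=124)
violated soft preferences: 17, 18

1. status.x = 76  [thumb.left = status.left]
2. status.w = 253  [thumb.w = status.w]
3. status.y = 70  [status.top = thumb.bottom + 8]
4. status.h = 124  [banner.top = status.bottom + 8]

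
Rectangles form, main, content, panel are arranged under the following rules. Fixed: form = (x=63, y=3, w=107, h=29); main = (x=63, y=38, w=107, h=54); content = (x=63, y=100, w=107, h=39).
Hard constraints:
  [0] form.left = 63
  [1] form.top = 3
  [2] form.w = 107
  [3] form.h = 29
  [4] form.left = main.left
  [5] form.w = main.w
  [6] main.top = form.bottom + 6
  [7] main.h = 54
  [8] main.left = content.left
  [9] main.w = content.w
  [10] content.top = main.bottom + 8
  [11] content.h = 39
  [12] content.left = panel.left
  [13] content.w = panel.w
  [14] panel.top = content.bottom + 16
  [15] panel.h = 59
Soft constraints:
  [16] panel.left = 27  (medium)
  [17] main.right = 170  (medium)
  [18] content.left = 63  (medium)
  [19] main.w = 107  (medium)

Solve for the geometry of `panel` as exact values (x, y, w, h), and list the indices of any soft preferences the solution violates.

panel = (x=63, y=155, w=107, h=59)
violated soft preferences: 16

1. panel.x = 63  [content.left = panel.left]
2. panel.w = 107  [content.w = panel.w]
3. panel.y = 155  [panel.top = content.bottom + 16]
4. panel.h = 59  [panel.h = 59]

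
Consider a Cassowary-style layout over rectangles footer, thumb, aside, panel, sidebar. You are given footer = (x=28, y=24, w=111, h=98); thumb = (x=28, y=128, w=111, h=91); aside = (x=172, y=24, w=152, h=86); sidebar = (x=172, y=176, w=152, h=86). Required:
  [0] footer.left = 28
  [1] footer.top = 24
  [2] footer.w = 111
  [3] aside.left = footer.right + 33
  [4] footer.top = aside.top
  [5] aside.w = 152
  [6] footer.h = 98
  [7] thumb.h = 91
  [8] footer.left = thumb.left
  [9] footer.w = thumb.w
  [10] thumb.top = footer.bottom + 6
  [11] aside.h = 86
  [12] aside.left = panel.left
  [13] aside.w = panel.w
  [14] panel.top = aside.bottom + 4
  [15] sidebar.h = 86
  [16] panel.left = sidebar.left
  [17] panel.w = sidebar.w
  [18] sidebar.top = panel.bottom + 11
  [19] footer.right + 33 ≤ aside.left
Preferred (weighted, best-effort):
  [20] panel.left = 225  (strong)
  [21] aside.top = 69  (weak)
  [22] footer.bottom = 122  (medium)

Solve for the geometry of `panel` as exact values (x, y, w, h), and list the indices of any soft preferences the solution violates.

1. panel.x = 172  [aside.left = panel.left]
2. panel.w = 152  [aside.w = panel.w]
3. panel.y = 114  [panel.top = aside.bottom + 4]
4. panel.h = 51  [sidebar.top = panel.bottom + 11]

panel = (x=172, y=114, w=152, h=51)
violated soft preferences: 20, 21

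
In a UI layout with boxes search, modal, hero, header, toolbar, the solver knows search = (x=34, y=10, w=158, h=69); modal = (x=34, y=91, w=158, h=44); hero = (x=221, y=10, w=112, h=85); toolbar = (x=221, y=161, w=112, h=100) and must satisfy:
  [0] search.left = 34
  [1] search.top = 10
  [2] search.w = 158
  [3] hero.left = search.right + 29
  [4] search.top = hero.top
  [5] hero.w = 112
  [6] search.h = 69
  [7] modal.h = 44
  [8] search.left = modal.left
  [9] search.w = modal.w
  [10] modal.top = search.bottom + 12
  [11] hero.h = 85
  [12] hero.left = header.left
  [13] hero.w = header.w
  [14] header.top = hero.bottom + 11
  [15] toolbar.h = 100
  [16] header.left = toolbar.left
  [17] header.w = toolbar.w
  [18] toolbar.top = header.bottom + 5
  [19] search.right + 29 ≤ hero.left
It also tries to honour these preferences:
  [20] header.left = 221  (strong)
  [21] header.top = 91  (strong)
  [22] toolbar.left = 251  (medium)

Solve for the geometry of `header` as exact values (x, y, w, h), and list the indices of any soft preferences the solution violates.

header = (x=221, y=106, w=112, h=50)
violated soft preferences: 21, 22

1. header.x = 221  [hero.left = header.left]
2. header.w = 112  [hero.w = header.w]
3. header.y = 106  [header.top = hero.bottom + 11]
4. header.h = 50  [toolbar.top = header.bottom + 5]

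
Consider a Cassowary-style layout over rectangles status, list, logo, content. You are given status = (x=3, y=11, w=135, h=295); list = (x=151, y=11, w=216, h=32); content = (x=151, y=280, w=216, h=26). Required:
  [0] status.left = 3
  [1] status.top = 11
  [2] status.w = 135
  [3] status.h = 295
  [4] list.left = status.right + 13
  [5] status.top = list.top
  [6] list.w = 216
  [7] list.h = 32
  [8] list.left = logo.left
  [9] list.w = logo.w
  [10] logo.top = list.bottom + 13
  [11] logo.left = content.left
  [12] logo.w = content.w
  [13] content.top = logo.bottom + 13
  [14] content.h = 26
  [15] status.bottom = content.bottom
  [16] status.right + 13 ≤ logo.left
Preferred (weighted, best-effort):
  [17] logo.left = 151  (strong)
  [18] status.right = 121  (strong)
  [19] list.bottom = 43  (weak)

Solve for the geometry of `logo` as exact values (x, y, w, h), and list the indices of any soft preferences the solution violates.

logo = (x=151, y=56, w=216, h=211)
violated soft preferences: 18

1. logo.x = 151  [list.left = logo.left]
2. logo.w = 216  [list.w = logo.w]
3. logo.y = 56  [logo.top = list.bottom + 13]
4. logo.h = 211  [content.top = logo.bottom + 13]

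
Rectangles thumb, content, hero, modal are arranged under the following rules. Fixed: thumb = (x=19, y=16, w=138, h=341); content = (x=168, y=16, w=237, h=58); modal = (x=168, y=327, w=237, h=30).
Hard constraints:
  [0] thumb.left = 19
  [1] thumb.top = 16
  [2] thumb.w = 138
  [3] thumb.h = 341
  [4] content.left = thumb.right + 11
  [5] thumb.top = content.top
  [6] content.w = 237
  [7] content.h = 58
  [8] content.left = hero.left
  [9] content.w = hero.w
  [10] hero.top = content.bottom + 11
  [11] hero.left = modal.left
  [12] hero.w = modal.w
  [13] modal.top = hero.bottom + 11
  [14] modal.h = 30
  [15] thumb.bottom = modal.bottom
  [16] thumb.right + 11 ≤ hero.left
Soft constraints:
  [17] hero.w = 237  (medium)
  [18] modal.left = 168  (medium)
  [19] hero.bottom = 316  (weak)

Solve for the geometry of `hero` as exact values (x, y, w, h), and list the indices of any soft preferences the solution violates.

1. hero.x = 168  [content.left = hero.left]
2. hero.w = 237  [content.w = hero.w]
3. hero.y = 85  [hero.top = content.bottom + 11]
4. hero.h = 231  [modal.top = hero.bottom + 11]

hero = (x=168, y=85, w=237, h=231)
violated soft preferences: none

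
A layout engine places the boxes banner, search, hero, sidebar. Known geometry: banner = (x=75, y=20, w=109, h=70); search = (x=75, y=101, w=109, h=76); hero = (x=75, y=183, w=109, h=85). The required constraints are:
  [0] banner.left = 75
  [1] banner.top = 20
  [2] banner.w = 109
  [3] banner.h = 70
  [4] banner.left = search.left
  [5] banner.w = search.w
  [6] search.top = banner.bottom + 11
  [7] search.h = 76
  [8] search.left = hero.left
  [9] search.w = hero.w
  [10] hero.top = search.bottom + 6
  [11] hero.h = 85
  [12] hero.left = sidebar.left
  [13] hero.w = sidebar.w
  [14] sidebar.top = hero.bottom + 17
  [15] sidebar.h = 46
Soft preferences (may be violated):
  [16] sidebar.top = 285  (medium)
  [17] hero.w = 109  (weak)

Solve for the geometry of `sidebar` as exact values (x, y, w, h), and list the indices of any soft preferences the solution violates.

1. sidebar.x = 75  [hero.left = sidebar.left]
2. sidebar.w = 109  [hero.w = sidebar.w]
3. sidebar.y = 285  [sidebar.top = hero.bottom + 17]
4. sidebar.h = 46  [sidebar.h = 46]

sidebar = (x=75, y=285, w=109, h=46)
violated soft preferences: none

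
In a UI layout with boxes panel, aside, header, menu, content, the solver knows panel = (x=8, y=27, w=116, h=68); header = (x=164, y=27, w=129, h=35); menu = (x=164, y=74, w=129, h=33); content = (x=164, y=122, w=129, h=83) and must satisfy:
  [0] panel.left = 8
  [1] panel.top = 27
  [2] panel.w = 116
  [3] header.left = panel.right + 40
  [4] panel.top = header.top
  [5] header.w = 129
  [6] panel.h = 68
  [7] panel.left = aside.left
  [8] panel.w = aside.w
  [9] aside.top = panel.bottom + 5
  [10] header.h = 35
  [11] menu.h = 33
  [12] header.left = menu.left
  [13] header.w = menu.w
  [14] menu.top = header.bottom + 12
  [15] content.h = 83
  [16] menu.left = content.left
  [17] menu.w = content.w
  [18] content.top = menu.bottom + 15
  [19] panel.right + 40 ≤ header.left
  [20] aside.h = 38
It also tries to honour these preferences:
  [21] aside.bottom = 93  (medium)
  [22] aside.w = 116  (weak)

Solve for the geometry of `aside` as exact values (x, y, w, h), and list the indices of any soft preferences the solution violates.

aside = (x=8, y=100, w=116, h=38)
violated soft preferences: 21

1. aside.x = 8  [panel.left = aside.left]
2. aside.w = 116  [panel.w = aside.w]
3. aside.y = 100  [aside.top = panel.bottom + 5]
4. aside.h = 38  [aside.h = 38]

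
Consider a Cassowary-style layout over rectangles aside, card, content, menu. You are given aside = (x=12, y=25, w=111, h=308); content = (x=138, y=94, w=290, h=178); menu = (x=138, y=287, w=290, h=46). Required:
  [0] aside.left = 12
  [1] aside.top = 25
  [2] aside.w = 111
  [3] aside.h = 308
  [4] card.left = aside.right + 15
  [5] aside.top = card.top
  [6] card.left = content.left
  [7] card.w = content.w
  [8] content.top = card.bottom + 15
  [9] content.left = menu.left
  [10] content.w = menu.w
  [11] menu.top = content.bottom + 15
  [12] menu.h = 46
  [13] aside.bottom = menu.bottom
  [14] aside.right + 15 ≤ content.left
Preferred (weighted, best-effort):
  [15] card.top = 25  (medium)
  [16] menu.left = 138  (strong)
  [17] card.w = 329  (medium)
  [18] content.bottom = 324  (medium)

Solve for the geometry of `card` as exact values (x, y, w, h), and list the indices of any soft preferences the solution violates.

card = (x=138, y=25, w=290, h=54)
violated soft preferences: 17, 18

1. card.x = 138  [card.left = aside.right + 15]
2. card.y = 25  [aside.top = card.top]
3. card.w = 290  [card.w = content.w]
4. card.h = 54  [content.top = card.bottom + 15]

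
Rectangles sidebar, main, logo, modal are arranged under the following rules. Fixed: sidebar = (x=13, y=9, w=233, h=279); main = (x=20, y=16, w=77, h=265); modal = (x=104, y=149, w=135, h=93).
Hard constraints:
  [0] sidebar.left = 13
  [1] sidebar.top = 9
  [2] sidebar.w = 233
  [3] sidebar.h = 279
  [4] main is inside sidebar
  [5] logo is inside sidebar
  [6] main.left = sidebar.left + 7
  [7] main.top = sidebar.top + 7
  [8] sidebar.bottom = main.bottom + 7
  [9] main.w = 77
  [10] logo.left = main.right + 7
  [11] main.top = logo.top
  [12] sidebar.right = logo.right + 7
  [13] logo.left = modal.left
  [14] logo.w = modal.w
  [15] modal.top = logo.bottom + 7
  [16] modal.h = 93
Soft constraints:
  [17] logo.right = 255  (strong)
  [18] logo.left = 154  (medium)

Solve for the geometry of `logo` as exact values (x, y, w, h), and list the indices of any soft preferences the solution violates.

1. logo.x = 104  [logo.left = main.right + 7]
2. logo.y = 16  [main.top = logo.top]
3. logo.w = 135  [sidebar.right = logo.right + 7]
4. logo.h = 126  [modal.top = logo.bottom + 7]

logo = (x=104, y=16, w=135, h=126)
violated soft preferences: 17, 18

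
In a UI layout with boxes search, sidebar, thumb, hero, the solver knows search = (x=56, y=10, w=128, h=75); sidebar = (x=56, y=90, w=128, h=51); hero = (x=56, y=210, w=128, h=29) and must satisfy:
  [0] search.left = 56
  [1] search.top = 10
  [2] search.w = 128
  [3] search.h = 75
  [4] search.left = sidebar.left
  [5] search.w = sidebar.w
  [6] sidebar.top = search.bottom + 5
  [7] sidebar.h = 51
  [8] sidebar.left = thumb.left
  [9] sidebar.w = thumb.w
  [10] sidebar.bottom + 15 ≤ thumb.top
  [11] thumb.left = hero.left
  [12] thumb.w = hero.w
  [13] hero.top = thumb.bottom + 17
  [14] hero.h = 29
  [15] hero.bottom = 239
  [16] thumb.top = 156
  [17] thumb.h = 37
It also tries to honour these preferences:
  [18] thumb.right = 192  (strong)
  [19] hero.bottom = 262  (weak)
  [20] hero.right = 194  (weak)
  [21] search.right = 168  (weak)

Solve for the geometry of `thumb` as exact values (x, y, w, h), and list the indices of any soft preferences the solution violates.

thumb = (x=56, y=156, w=128, h=37)
violated soft preferences: 18, 19, 20, 21

1. thumb.x = 56  [sidebar.left = thumb.left]
2. thumb.w = 128  [sidebar.w = thumb.w]
3. thumb.y = 156  [thumb.top = 156]
4. thumb.h = 37  [thumb.h = 37]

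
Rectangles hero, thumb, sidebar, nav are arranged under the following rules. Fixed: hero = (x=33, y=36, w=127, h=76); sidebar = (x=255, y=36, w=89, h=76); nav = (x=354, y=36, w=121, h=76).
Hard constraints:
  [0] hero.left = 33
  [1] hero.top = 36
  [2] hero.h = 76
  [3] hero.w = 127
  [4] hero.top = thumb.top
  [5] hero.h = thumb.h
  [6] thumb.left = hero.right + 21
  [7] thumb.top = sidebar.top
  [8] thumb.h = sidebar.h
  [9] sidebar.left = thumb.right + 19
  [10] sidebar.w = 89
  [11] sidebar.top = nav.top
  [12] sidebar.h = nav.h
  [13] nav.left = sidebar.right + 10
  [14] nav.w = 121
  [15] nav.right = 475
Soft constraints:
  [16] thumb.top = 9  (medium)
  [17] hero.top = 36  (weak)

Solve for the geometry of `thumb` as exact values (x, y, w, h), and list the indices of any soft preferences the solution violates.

1. thumb.y = 36  [hero.top = thumb.top]
2. thumb.h = 76  [hero.h = thumb.h]
3. thumb.x = 181  [thumb.left = hero.right + 21]
4. thumb.w = 55  [sidebar.left = thumb.right + 19]

thumb = (x=181, y=36, w=55, h=76)
violated soft preferences: 16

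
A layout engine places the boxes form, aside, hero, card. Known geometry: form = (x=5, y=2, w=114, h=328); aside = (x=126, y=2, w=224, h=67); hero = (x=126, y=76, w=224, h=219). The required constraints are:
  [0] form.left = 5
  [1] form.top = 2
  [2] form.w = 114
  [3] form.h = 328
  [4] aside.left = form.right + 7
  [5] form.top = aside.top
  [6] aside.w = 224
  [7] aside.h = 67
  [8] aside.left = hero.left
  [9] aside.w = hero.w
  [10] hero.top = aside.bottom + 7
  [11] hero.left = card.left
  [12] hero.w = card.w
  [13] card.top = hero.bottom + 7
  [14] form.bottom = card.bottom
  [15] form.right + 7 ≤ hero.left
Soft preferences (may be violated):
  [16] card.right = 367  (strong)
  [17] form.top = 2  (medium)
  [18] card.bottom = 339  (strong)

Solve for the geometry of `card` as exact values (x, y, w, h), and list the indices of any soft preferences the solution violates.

1. card.x = 126  [hero.left = card.left]
2. card.w = 224  [hero.w = card.w]
3. card.y = 302  [card.top = hero.bottom + 7]
4. card.h = 28  [form.bottom = card.bottom]

card = (x=126, y=302, w=224, h=28)
violated soft preferences: 16, 18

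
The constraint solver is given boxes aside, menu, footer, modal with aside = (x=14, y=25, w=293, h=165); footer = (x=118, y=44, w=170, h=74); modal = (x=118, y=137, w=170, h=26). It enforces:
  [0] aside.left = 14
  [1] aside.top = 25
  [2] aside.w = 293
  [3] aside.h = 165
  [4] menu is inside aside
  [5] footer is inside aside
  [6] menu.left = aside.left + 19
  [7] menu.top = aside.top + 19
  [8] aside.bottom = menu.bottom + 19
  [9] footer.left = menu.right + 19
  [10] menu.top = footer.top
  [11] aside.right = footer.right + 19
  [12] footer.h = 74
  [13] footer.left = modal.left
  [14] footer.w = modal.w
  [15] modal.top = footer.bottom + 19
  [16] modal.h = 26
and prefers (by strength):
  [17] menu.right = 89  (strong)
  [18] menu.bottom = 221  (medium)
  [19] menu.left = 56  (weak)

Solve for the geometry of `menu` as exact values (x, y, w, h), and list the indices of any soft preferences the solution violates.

menu = (x=33, y=44, w=66, h=127)
violated soft preferences: 17, 18, 19

1. menu.x = 33  [menu.left = aside.left + 19]
2. menu.y = 44  [menu.top = aside.top + 19]
3. menu.h = 127  [aside.bottom = menu.bottom + 19]
4. menu.w = 66  [footer.left = menu.right + 19]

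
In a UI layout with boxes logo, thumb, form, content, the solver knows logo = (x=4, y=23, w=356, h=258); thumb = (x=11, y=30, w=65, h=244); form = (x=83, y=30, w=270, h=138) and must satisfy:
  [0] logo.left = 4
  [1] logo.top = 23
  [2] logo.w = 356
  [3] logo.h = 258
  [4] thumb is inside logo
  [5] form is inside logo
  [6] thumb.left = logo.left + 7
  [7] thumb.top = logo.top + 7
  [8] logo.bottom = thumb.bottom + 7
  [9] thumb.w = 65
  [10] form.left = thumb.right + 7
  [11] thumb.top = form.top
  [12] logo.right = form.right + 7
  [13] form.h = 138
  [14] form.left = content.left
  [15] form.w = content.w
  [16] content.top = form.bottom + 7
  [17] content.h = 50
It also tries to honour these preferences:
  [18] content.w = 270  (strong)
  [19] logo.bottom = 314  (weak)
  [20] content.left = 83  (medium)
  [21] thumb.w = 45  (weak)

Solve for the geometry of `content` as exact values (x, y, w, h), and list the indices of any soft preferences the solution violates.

1. content.x = 83  [form.left = content.left]
2. content.w = 270  [form.w = content.w]
3. content.y = 175  [content.top = form.bottom + 7]
4. content.h = 50  [content.h = 50]

content = (x=83, y=175, w=270, h=50)
violated soft preferences: 19, 21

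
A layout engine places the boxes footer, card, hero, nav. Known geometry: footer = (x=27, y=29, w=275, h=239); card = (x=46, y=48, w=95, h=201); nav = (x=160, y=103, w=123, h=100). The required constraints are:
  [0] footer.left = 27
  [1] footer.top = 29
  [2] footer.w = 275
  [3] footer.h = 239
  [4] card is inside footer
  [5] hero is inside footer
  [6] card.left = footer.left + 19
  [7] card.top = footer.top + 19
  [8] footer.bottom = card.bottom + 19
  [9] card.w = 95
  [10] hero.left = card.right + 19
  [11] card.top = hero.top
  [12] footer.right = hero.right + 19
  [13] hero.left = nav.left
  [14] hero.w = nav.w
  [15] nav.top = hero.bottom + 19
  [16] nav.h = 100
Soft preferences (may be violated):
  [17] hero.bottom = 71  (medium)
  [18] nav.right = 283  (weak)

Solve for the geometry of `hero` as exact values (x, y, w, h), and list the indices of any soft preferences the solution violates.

1. hero.x = 160  [hero.left = card.right + 19]
2. hero.y = 48  [card.top = hero.top]
3. hero.w = 123  [footer.right = hero.right + 19]
4. hero.h = 36  [nav.top = hero.bottom + 19]

hero = (x=160, y=48, w=123, h=36)
violated soft preferences: 17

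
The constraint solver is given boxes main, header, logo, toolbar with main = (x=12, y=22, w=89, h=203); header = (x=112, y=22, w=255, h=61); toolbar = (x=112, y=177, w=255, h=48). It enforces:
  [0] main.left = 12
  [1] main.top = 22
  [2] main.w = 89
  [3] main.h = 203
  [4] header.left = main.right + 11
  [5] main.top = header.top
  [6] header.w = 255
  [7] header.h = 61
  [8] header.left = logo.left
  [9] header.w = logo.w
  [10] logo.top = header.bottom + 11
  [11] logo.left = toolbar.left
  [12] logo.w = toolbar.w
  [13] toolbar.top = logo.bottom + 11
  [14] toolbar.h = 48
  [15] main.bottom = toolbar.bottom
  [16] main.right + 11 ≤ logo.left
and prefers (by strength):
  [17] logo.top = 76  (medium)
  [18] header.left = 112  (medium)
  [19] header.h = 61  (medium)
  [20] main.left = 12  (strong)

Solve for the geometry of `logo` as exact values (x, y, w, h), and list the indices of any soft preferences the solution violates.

logo = (x=112, y=94, w=255, h=72)
violated soft preferences: 17

1. logo.x = 112  [header.left = logo.left]
2. logo.w = 255  [header.w = logo.w]
3. logo.y = 94  [logo.top = header.bottom + 11]
4. logo.h = 72  [toolbar.top = logo.bottom + 11]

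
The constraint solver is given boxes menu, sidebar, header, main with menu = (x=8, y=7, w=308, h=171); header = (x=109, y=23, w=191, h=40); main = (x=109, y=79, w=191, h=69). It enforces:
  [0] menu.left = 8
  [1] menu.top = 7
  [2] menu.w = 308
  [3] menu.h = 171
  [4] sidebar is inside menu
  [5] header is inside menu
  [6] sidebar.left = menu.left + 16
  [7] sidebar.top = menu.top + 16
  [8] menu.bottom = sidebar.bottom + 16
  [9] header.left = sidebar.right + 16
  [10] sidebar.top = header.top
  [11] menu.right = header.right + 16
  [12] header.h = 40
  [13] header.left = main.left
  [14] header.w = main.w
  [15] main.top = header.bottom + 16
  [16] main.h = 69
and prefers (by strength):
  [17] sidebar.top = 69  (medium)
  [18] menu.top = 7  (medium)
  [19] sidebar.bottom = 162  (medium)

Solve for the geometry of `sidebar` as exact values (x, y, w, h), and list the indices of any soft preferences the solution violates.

1. sidebar.x = 24  [sidebar.left = menu.left + 16]
2. sidebar.y = 23  [sidebar.top = menu.top + 16]
3. sidebar.h = 139  [menu.bottom = sidebar.bottom + 16]
4. sidebar.w = 69  [header.left = sidebar.right + 16]

sidebar = (x=24, y=23, w=69, h=139)
violated soft preferences: 17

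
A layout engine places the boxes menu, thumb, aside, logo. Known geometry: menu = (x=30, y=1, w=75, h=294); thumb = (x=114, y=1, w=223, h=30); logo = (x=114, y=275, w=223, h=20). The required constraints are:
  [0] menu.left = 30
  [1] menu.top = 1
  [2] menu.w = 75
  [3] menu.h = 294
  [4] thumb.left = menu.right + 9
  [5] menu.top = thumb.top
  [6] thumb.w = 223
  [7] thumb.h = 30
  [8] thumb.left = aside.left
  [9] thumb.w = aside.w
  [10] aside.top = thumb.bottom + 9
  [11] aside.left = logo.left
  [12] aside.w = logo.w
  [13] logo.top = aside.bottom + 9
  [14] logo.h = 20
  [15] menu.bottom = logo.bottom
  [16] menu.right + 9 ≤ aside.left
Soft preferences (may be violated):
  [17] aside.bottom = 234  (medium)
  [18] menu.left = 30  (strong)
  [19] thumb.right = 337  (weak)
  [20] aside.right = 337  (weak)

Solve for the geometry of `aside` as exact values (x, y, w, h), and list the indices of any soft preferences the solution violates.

aside = (x=114, y=40, w=223, h=226)
violated soft preferences: 17

1. aside.x = 114  [thumb.left = aside.left]
2. aside.w = 223  [thumb.w = aside.w]
3. aside.y = 40  [aside.top = thumb.bottom + 9]
4. aside.h = 226  [logo.top = aside.bottom + 9]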